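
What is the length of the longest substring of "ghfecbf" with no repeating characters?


Input: "ghfecbf"
Sliding window (track last position of each char):
  Position 0 ('g'): window [0,0] length 1 -- new best
  Position 1 ('h'): window [0,1] length 2 -- new best
  Position 2 ('f'): window [0,2] length 3 -- new best
  Position 3 ('e'): window [0,3] length 4 -- new best
  Position 4 ('c'): window [0,4] length 5 -- new best
  Position 5 ('b'): window [0,5] length 6 -- new best
  Position 6 ('f'): repeat (last at 2), move window start to 3
  Position 6 ('f'): window [3,6] length 4
Longest substring with no repeats: "ghfecb" with length 6

6


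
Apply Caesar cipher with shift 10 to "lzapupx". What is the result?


Caesar cipher: shift "lzapupx" by 10
  'l' (pos 11) + 10 = pos 21 = 'v'
  'z' (pos 25) + 10 = pos 9 = 'j'
  'a' (pos 0) + 10 = pos 10 = 'k'
  'p' (pos 15) + 10 = pos 25 = 'z'
  'u' (pos 20) + 10 = pos 4 = 'e'
  'p' (pos 15) + 10 = pos 25 = 'z'
  'x' (pos 23) + 10 = pos 7 = 'h'
Result: vjkzezh

vjkzezh


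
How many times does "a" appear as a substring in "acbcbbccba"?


Searching for "a" in "acbcbbccba"
Scanning each position:
  Position 0: "a" => MATCH
  Position 1: "c" => no
  Position 2: "b" => no
  Position 3: "c" => no
  Position 4: "b" => no
  Position 5: "b" => no
  Position 6: "c" => no
  Position 7: "c" => no
  Position 8: "b" => no
  Position 9: "a" => MATCH
Total occurrences: 2

2


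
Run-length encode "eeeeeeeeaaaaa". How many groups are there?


Input: eeeeeeeeaaaaa
Scanning for consecutive runs:
  Group 1: 'e' x 8 (positions 0-7)
  Group 2: 'a' x 5 (positions 8-12)
Total groups: 2

2


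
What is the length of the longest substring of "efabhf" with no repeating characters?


Input: "efabhf"
Sliding window (track last position of each char):
  Position 0 ('e'): window [0,0] length 1 -- new best
  Position 1 ('f'): window [0,1] length 2 -- new best
  Position 2 ('a'): window [0,2] length 3 -- new best
  Position 3 ('b'): window [0,3] length 4 -- new best
  Position 4 ('h'): window [0,4] length 5 -- new best
  Position 5 ('f'): repeat (last at 1), move window start to 2
  Position 5 ('f'): window [2,5] length 4
Longest substring with no repeats: "efabh" with length 5

5


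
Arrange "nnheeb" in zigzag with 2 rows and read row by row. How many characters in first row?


Zigzag "nnheeb" into 2 rows:
Placing characters:
  'n' => row 0
  'n' => row 1
  'h' => row 0
  'e' => row 1
  'e' => row 0
  'b' => row 1
Rows:
  Row 0: "nhe"
  Row 1: "neb"
First row length: 3

3


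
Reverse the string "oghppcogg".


Input: oghppcogg
Reading characters right to left:
  Position 8: 'g'
  Position 7: 'g'
  Position 6: 'o'
  Position 5: 'c'
  Position 4: 'p'
  Position 3: 'p'
  Position 2: 'h'
  Position 1: 'g'
  Position 0: 'o'
Reversed: ggocpphgo

ggocpphgo


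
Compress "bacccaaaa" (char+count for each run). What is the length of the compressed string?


Input: bacccaaaa
Runs:
  'b' x 1 => "b1"
  'a' x 1 => "a1"
  'c' x 3 => "c3"
  'a' x 4 => "a4"
Compressed: "b1a1c3a4"
Compressed length: 8

8


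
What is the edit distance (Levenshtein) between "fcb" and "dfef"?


Computing edit distance: "fcb" -> "dfef"
DP table:
           d    f    e    f
      0    1    2    3    4
  f   1    1    1    2    3
  c   2    2    2    2    3
  b   3    3    3    3    3
Edit distance = dp[3][4] = 3

3


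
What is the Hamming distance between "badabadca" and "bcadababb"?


Comparing "badabadca" and "bcadababb" position by position:
  Position 0: 'b' vs 'b' => same
  Position 1: 'a' vs 'c' => differ
  Position 2: 'd' vs 'a' => differ
  Position 3: 'a' vs 'd' => differ
  Position 4: 'b' vs 'a' => differ
  Position 5: 'a' vs 'b' => differ
  Position 6: 'd' vs 'a' => differ
  Position 7: 'c' vs 'b' => differ
  Position 8: 'a' vs 'b' => differ
Total differences (Hamming distance): 8

8


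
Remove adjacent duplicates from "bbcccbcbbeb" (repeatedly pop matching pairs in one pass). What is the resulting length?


Input: bbcccbcbbeb
Stack-based adjacent duplicate removal:
  Read 'b': push. Stack: b
  Read 'b': matches stack top 'b' => pop. Stack: (empty)
  Read 'c': push. Stack: c
  Read 'c': matches stack top 'c' => pop. Stack: (empty)
  Read 'c': push. Stack: c
  Read 'b': push. Stack: cb
  Read 'c': push. Stack: cbc
  Read 'b': push. Stack: cbcb
  Read 'b': matches stack top 'b' => pop. Stack: cbc
  Read 'e': push. Stack: cbce
  Read 'b': push. Stack: cbceb
Final stack: "cbceb" (length 5)

5


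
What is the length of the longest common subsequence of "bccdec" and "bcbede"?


LCS of "bccdec" and "bcbede"
DP table:
           b    c    b    e    d    e
      0    0    0    0    0    0    0
  b   0    1    1    1    1    1    1
  c   0    1    2    2    2    2    2
  c   0    1    2    2    2    2    2
  d   0    1    2    2    2    3    3
  e   0    1    2    2    3    3    4
  c   0    1    2    2    3    3    4
LCS length = dp[6][6] = 4

4


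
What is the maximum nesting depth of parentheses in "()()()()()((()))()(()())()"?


Input: "()()()()()((()))()(()())()"
Tracking depth:
  Position 0 '(': depth becomes 1
  Position 1 ')': depth becomes 0
  Position 2 '(': depth becomes 1
  Position 3 ')': depth becomes 0
  Position 4 '(': depth becomes 1
  Position 5 ')': depth becomes 0
  Position 6 '(': depth becomes 1
  Position 7 ')': depth becomes 0
  Position 8 '(': depth becomes 1
  Position 9 ')': depth becomes 0
  Position 10 '(': depth becomes 1
  Position 11 '(': depth becomes 2
  Position 12 '(': depth becomes 3
  Position 13 ')': depth becomes 2
  Position 14 ')': depth becomes 1
  Position 15 ')': depth becomes 0
  Position 16 '(': depth becomes 1
  Position 17 ')': depth becomes 0
  Position 18 '(': depth becomes 1
  Position 19 '(': depth becomes 2
  Position 20 ')': depth becomes 1
  Position 21 '(': depth becomes 2
  Position 22 ')': depth becomes 1
  Position 23 ')': depth becomes 0
  Position 24 '(': depth becomes 1
  Position 25 ')': depth becomes 0
Maximum depth reached: 3

3


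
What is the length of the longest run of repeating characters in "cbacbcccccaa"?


Input: "cbacbcccccaa"
Scanning for longest run:
  Position 1 ('b'): new char, reset run to 1
  Position 2 ('a'): new char, reset run to 1
  Position 3 ('c'): new char, reset run to 1
  Position 4 ('b'): new char, reset run to 1
  Position 5 ('c'): new char, reset run to 1
  Position 6 ('c'): continues run of 'c', length=2
  Position 7 ('c'): continues run of 'c', length=3
  Position 8 ('c'): continues run of 'c', length=4
  Position 9 ('c'): continues run of 'c', length=5
  Position 10 ('a'): new char, reset run to 1
  Position 11 ('a'): continues run of 'a', length=2
Longest run: 'c' with length 5

5


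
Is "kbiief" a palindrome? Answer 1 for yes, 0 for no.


Input: kbiief
Reversed: feiibk
  Compare pos 0 ('k') with pos 5 ('f'): MISMATCH
  Compare pos 1 ('b') with pos 4 ('e'): MISMATCH
  Compare pos 2 ('i') with pos 3 ('i'): match
Result: not a palindrome

0


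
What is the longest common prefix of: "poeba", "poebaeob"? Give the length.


Words: poeba, poebaeob
  Position 0: all 'p' => match
  Position 1: all 'o' => match
  Position 2: all 'e' => match
  Position 3: all 'b' => match
  Position 4: all 'a' => match
LCP = "poeba" (length 5)

5


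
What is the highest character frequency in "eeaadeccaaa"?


Input: eeaadeccaaa
Character counts:
  'a': 5
  'c': 2
  'd': 1
  'e': 3
Maximum frequency: 5

5


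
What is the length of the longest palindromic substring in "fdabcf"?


Input: "fdabcf"
Checking substrings for palindromes:
  No multi-char palindromic substrings found
Longest palindromic substring: "f" with length 1

1


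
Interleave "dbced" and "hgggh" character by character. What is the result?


Interleaving "dbced" and "hgggh":
  Position 0: 'd' from first, 'h' from second => "dh"
  Position 1: 'b' from first, 'g' from second => "bg"
  Position 2: 'c' from first, 'g' from second => "cg"
  Position 3: 'e' from first, 'g' from second => "eg"
  Position 4: 'd' from first, 'h' from second => "dh"
Result: dhbgcgegdh

dhbgcgegdh


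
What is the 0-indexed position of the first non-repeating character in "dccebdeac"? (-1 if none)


Input: dccebdeac
Character frequencies:
  'a': 1
  'b': 1
  'c': 3
  'd': 2
  'e': 2
Scanning left to right for freq == 1:
  Position 0 ('d'): freq=2, skip
  Position 1 ('c'): freq=3, skip
  Position 2 ('c'): freq=3, skip
  Position 3 ('e'): freq=2, skip
  Position 4 ('b'): unique! => answer = 4

4


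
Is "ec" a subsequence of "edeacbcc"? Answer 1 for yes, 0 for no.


Check if "ec" is a subsequence of "edeacbcc"
Greedy scan:
  Position 0 ('e'): matches sub[0] = 'e'
  Position 1 ('d'): no match needed
  Position 2 ('e'): no match needed
  Position 3 ('a'): no match needed
  Position 4 ('c'): matches sub[1] = 'c'
  Position 5 ('b'): no match needed
  Position 6 ('c'): no match needed
  Position 7 ('c'): no match needed
All 2 characters matched => is a subsequence

1


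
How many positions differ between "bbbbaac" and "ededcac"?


Comparing "bbbbaac" and "ededcac" position by position:
  Position 0: 'b' vs 'e' => DIFFER
  Position 1: 'b' vs 'd' => DIFFER
  Position 2: 'b' vs 'e' => DIFFER
  Position 3: 'b' vs 'd' => DIFFER
  Position 4: 'a' vs 'c' => DIFFER
  Position 5: 'a' vs 'a' => same
  Position 6: 'c' vs 'c' => same
Positions that differ: 5

5


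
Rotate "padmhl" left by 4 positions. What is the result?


Input: "padmhl", rotate left by 4
First 4 characters: "padm"
Remaining characters: "hl"
Concatenate remaining + first: "hl" + "padm" = "hlpadm"

hlpadm


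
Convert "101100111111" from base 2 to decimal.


Input: "101100111111" in base 2
Positional expansion:
  Digit '1' (value 1) x 2^11 = 2048
  Digit '0' (value 0) x 2^10 = 0
  Digit '1' (value 1) x 2^9 = 512
  Digit '1' (value 1) x 2^8 = 256
  Digit '0' (value 0) x 2^7 = 0
  Digit '0' (value 0) x 2^6 = 0
  Digit '1' (value 1) x 2^5 = 32
  Digit '1' (value 1) x 2^4 = 16
  Digit '1' (value 1) x 2^3 = 8
  Digit '1' (value 1) x 2^2 = 4
  Digit '1' (value 1) x 2^1 = 2
  Digit '1' (value 1) x 2^0 = 1
Sum = 2879

2879


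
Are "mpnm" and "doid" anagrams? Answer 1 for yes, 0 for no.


Strings: "mpnm", "doid"
Sorted first:  mmnp
Sorted second: ddio
Differ at position 0: 'm' vs 'd' => not anagrams

0


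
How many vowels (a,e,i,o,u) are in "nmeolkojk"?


Input: nmeolkojk
Checking each character:
  'n' at position 0: consonant
  'm' at position 1: consonant
  'e' at position 2: vowel (running total: 1)
  'o' at position 3: vowel (running total: 2)
  'l' at position 4: consonant
  'k' at position 5: consonant
  'o' at position 6: vowel (running total: 3)
  'j' at position 7: consonant
  'k' at position 8: consonant
Total vowels: 3

3


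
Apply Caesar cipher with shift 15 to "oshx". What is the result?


Caesar cipher: shift "oshx" by 15
  'o' (pos 14) + 15 = pos 3 = 'd'
  's' (pos 18) + 15 = pos 7 = 'h'
  'h' (pos 7) + 15 = pos 22 = 'w'
  'x' (pos 23) + 15 = pos 12 = 'm'
Result: dhwm

dhwm


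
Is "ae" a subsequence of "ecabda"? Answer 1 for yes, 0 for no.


Check if "ae" is a subsequence of "ecabda"
Greedy scan:
  Position 0 ('e'): no match needed
  Position 1 ('c'): no match needed
  Position 2 ('a'): matches sub[0] = 'a'
  Position 3 ('b'): no match needed
  Position 4 ('d'): no match needed
  Position 5 ('a'): no match needed
Only matched 1/2 characters => not a subsequence

0


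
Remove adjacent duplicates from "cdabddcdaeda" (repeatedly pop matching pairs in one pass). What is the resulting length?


Input: cdabddcdaeda
Stack-based adjacent duplicate removal:
  Read 'c': push. Stack: c
  Read 'd': push. Stack: cd
  Read 'a': push. Stack: cda
  Read 'b': push. Stack: cdab
  Read 'd': push. Stack: cdabd
  Read 'd': matches stack top 'd' => pop. Stack: cdab
  Read 'c': push. Stack: cdabc
  Read 'd': push. Stack: cdabcd
  Read 'a': push. Stack: cdabcda
  Read 'e': push. Stack: cdabcdae
  Read 'd': push. Stack: cdabcdaed
  Read 'a': push. Stack: cdabcdaeda
Final stack: "cdabcdaeda" (length 10)

10


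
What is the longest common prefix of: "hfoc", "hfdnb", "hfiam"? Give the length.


Words: hfoc, hfdnb, hfiam
  Position 0: all 'h' => match
  Position 1: all 'f' => match
  Position 2: ('o', 'd', 'i') => mismatch, stop
LCP = "hf" (length 2)

2


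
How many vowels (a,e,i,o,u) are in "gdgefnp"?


Input: gdgefnp
Checking each character:
  'g' at position 0: consonant
  'd' at position 1: consonant
  'g' at position 2: consonant
  'e' at position 3: vowel (running total: 1)
  'f' at position 4: consonant
  'n' at position 5: consonant
  'p' at position 6: consonant
Total vowels: 1

1


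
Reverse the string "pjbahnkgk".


Input: pjbahnkgk
Reading characters right to left:
  Position 8: 'k'
  Position 7: 'g'
  Position 6: 'k'
  Position 5: 'n'
  Position 4: 'h'
  Position 3: 'a'
  Position 2: 'b'
  Position 1: 'j'
  Position 0: 'p'
Reversed: kgknhabjp

kgknhabjp


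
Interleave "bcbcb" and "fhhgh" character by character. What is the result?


Interleaving "bcbcb" and "fhhgh":
  Position 0: 'b' from first, 'f' from second => "bf"
  Position 1: 'c' from first, 'h' from second => "ch"
  Position 2: 'b' from first, 'h' from second => "bh"
  Position 3: 'c' from first, 'g' from second => "cg"
  Position 4: 'b' from first, 'h' from second => "bh"
Result: bfchbhcgbh

bfchbhcgbh


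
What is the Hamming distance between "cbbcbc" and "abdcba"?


Comparing "cbbcbc" and "abdcba" position by position:
  Position 0: 'c' vs 'a' => differ
  Position 1: 'b' vs 'b' => same
  Position 2: 'b' vs 'd' => differ
  Position 3: 'c' vs 'c' => same
  Position 4: 'b' vs 'b' => same
  Position 5: 'c' vs 'a' => differ
Total differences (Hamming distance): 3

3


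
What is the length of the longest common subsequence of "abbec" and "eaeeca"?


LCS of "abbec" and "eaeeca"
DP table:
           e    a    e    e    c    a
      0    0    0    0    0    0    0
  a   0    0    1    1    1    1    1
  b   0    0    1    1    1    1    1
  b   0    0    1    1    1    1    1
  e   0    1    1    2    2    2    2
  c   0    1    1    2    2    3    3
LCS length = dp[5][6] = 3

3


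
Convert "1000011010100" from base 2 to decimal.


Input: "1000011010100" in base 2
Positional expansion:
  Digit '1' (value 1) x 2^12 = 4096
  Digit '0' (value 0) x 2^11 = 0
  Digit '0' (value 0) x 2^10 = 0
  Digit '0' (value 0) x 2^9 = 0
  Digit '0' (value 0) x 2^8 = 0
  Digit '1' (value 1) x 2^7 = 128
  Digit '1' (value 1) x 2^6 = 64
  Digit '0' (value 0) x 2^5 = 0
  Digit '1' (value 1) x 2^4 = 16
  Digit '0' (value 0) x 2^3 = 0
  Digit '1' (value 1) x 2^2 = 4
  Digit '0' (value 0) x 2^1 = 0
  Digit '0' (value 0) x 2^0 = 0
Sum = 4308

4308


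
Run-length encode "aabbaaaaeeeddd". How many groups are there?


Input: aabbaaaaeeeddd
Scanning for consecutive runs:
  Group 1: 'a' x 2 (positions 0-1)
  Group 2: 'b' x 2 (positions 2-3)
  Group 3: 'a' x 4 (positions 4-7)
  Group 4: 'e' x 3 (positions 8-10)
  Group 5: 'd' x 3 (positions 11-13)
Total groups: 5

5


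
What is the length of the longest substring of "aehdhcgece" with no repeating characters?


Input: "aehdhcgece"
Sliding window (track last position of each char):
  Position 0 ('a'): window [0,0] length 1 -- new best
  Position 1 ('e'): window [0,1] length 2 -- new best
  Position 2 ('h'): window [0,2] length 3 -- new best
  Position 3 ('d'): window [0,3] length 4 -- new best
  Position 4 ('h'): repeat (last at 2), move window start to 3
  Position 4 ('h'): window [3,4] length 2
  Position 5 ('c'): window [3,5] length 3
  Position 6 ('g'): window [3,6] length 4
  Position 7 ('e'): window [3,7] length 5 -- new best
  Position 8 ('c'): repeat (last at 5), move window start to 6
  Position 8 ('c'): window [6,8] length 3
  Position 9 ('e'): repeat (last at 7), move window start to 8
  Position 9 ('e'): window [8,9] length 2
Longest substring with no repeats: "dhcge" with length 5

5


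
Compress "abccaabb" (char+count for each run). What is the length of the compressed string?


Input: abccaabb
Runs:
  'a' x 1 => "a1"
  'b' x 1 => "b1"
  'c' x 2 => "c2"
  'a' x 2 => "a2"
  'b' x 2 => "b2"
Compressed: "a1b1c2a2b2"
Compressed length: 10

10


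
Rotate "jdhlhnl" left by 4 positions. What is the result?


Input: "jdhlhnl", rotate left by 4
First 4 characters: "jdhl"
Remaining characters: "hnl"
Concatenate remaining + first: "hnl" + "jdhl" = "hnljdhl"

hnljdhl


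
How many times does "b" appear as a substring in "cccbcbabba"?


Searching for "b" in "cccbcbabba"
Scanning each position:
  Position 0: "c" => no
  Position 1: "c" => no
  Position 2: "c" => no
  Position 3: "b" => MATCH
  Position 4: "c" => no
  Position 5: "b" => MATCH
  Position 6: "a" => no
  Position 7: "b" => MATCH
  Position 8: "b" => MATCH
  Position 9: "a" => no
Total occurrences: 4

4


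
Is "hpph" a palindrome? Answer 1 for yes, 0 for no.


Input: hpph
Reversed: hpph
  Compare pos 0 ('h') with pos 3 ('h'): match
  Compare pos 1 ('p') with pos 2 ('p'): match
Result: palindrome

1


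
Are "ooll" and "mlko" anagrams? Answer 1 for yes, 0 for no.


Strings: "ooll", "mlko"
Sorted first:  lloo
Sorted second: klmo
Differ at position 0: 'l' vs 'k' => not anagrams

0


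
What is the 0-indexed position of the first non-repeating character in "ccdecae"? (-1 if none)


Input: ccdecae
Character frequencies:
  'a': 1
  'c': 3
  'd': 1
  'e': 2
Scanning left to right for freq == 1:
  Position 0 ('c'): freq=3, skip
  Position 1 ('c'): freq=3, skip
  Position 2 ('d'): unique! => answer = 2

2


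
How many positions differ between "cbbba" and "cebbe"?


Comparing "cbbba" and "cebbe" position by position:
  Position 0: 'c' vs 'c' => same
  Position 1: 'b' vs 'e' => DIFFER
  Position 2: 'b' vs 'b' => same
  Position 3: 'b' vs 'b' => same
  Position 4: 'a' vs 'e' => DIFFER
Positions that differ: 2

2


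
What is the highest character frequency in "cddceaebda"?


Input: cddceaebda
Character counts:
  'a': 2
  'b': 1
  'c': 2
  'd': 3
  'e': 2
Maximum frequency: 3

3


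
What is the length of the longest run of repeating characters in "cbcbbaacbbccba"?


Input: "cbcbbaacbbccba"
Scanning for longest run:
  Position 1 ('b'): new char, reset run to 1
  Position 2 ('c'): new char, reset run to 1
  Position 3 ('b'): new char, reset run to 1
  Position 4 ('b'): continues run of 'b', length=2
  Position 5 ('a'): new char, reset run to 1
  Position 6 ('a'): continues run of 'a', length=2
  Position 7 ('c'): new char, reset run to 1
  Position 8 ('b'): new char, reset run to 1
  Position 9 ('b'): continues run of 'b', length=2
  Position 10 ('c'): new char, reset run to 1
  Position 11 ('c'): continues run of 'c', length=2
  Position 12 ('b'): new char, reset run to 1
  Position 13 ('a'): new char, reset run to 1
Longest run: 'b' with length 2

2


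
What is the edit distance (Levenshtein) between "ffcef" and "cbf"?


Computing edit distance: "ffcef" -> "cbf"
DP table:
           c    b    f
      0    1    2    3
  f   1    1    2    2
  f   2    2    2    2
  c   3    2    3    3
  e   4    3    3    4
  f   5    4    4    3
Edit distance = dp[5][3] = 3

3


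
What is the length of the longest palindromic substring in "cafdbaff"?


Input: "cafdbaff"
Checking substrings for palindromes:
  [6:8] "ff" (len 2) => palindrome
Longest palindromic substring: "ff" with length 2

2


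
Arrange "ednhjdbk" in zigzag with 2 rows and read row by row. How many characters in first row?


Zigzag "ednhjdbk" into 2 rows:
Placing characters:
  'e' => row 0
  'd' => row 1
  'n' => row 0
  'h' => row 1
  'j' => row 0
  'd' => row 1
  'b' => row 0
  'k' => row 1
Rows:
  Row 0: "enjb"
  Row 1: "dhdk"
First row length: 4

4


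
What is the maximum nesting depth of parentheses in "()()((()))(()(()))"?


Input: "()()((()))(()(()))"
Tracking depth:
  Position 0 '(': depth becomes 1
  Position 1 ')': depth becomes 0
  Position 2 '(': depth becomes 1
  Position 3 ')': depth becomes 0
  Position 4 '(': depth becomes 1
  Position 5 '(': depth becomes 2
  Position 6 '(': depth becomes 3
  Position 7 ')': depth becomes 2
  Position 8 ')': depth becomes 1
  Position 9 ')': depth becomes 0
  Position 10 '(': depth becomes 1
  Position 11 '(': depth becomes 2
  Position 12 ')': depth becomes 1
  Position 13 '(': depth becomes 2
  Position 14 '(': depth becomes 3
  Position 15 ')': depth becomes 2
  Position 16 ')': depth becomes 1
  Position 17 ')': depth becomes 0
Maximum depth reached: 3

3


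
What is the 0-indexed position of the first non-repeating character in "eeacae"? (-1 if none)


Input: eeacae
Character frequencies:
  'a': 2
  'c': 1
  'e': 3
Scanning left to right for freq == 1:
  Position 0 ('e'): freq=3, skip
  Position 1 ('e'): freq=3, skip
  Position 2 ('a'): freq=2, skip
  Position 3 ('c'): unique! => answer = 3

3


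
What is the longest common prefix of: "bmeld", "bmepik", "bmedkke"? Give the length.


Words: bmeld, bmepik, bmedkke
  Position 0: all 'b' => match
  Position 1: all 'm' => match
  Position 2: all 'e' => match
  Position 3: ('l', 'p', 'd') => mismatch, stop
LCP = "bme" (length 3)

3


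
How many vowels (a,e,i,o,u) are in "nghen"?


Input: nghen
Checking each character:
  'n' at position 0: consonant
  'g' at position 1: consonant
  'h' at position 2: consonant
  'e' at position 3: vowel (running total: 1)
  'n' at position 4: consonant
Total vowels: 1

1


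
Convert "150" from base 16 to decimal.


Input: "150" in base 16
Positional expansion:
  Digit '1' (value 1) x 16^2 = 256
  Digit '5' (value 5) x 16^1 = 80
  Digit '0' (value 0) x 16^0 = 0
Sum = 336

336


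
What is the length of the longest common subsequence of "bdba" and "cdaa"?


LCS of "bdba" and "cdaa"
DP table:
           c    d    a    a
      0    0    0    0    0
  b   0    0    0    0    0
  d   0    0    1    1    1
  b   0    0    1    1    1
  a   0    0    1    2    2
LCS length = dp[4][4] = 2

2


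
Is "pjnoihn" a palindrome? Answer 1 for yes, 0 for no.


Input: pjnoihn
Reversed: nhionjp
  Compare pos 0 ('p') with pos 6 ('n'): MISMATCH
  Compare pos 1 ('j') with pos 5 ('h'): MISMATCH
  Compare pos 2 ('n') with pos 4 ('i'): MISMATCH
Result: not a palindrome

0


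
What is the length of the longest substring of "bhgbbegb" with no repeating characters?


Input: "bhgbbegb"
Sliding window (track last position of each char):
  Position 0 ('b'): window [0,0] length 1 -- new best
  Position 1 ('h'): window [0,1] length 2 -- new best
  Position 2 ('g'): window [0,2] length 3 -- new best
  Position 3 ('b'): repeat (last at 0), move window start to 1
  Position 3 ('b'): window [1,3] length 3
  Position 4 ('b'): repeat (last at 3), move window start to 4
  Position 4 ('b'): window [4,4] length 1
  Position 5 ('e'): window [4,5] length 2
  Position 6 ('g'): window [4,6] length 3
  Position 7 ('b'): repeat (last at 4), move window start to 5
  Position 7 ('b'): window [5,7] length 3
Longest substring with no repeats: "bhg" with length 3

3


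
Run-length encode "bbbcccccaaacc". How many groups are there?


Input: bbbcccccaaacc
Scanning for consecutive runs:
  Group 1: 'b' x 3 (positions 0-2)
  Group 2: 'c' x 5 (positions 3-7)
  Group 3: 'a' x 3 (positions 8-10)
  Group 4: 'c' x 2 (positions 11-12)
Total groups: 4

4


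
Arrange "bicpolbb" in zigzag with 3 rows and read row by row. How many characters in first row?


Zigzag "bicpolbb" into 3 rows:
Placing characters:
  'b' => row 0
  'i' => row 1
  'c' => row 2
  'p' => row 1
  'o' => row 0
  'l' => row 1
  'b' => row 2
  'b' => row 1
Rows:
  Row 0: "bo"
  Row 1: "iplb"
  Row 2: "cb"
First row length: 2

2


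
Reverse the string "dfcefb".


Input: dfcefb
Reading characters right to left:
  Position 5: 'b'
  Position 4: 'f'
  Position 3: 'e'
  Position 2: 'c'
  Position 1: 'f'
  Position 0: 'd'
Reversed: bfecfd

bfecfd


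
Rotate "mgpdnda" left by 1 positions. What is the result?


Input: "mgpdnda", rotate left by 1
First 1 characters: "m"
Remaining characters: "gpdnda"
Concatenate remaining + first: "gpdnda" + "m" = "gpdndam"

gpdndam


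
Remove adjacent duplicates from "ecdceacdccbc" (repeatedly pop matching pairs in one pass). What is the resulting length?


Input: ecdceacdccbc
Stack-based adjacent duplicate removal:
  Read 'e': push. Stack: e
  Read 'c': push. Stack: ec
  Read 'd': push. Stack: ecd
  Read 'c': push. Stack: ecdc
  Read 'e': push. Stack: ecdce
  Read 'a': push. Stack: ecdcea
  Read 'c': push. Stack: ecdceac
  Read 'd': push. Stack: ecdceacd
  Read 'c': push. Stack: ecdceacdc
  Read 'c': matches stack top 'c' => pop. Stack: ecdceacd
  Read 'b': push. Stack: ecdceacdb
  Read 'c': push. Stack: ecdceacdbc
Final stack: "ecdceacdbc" (length 10)

10


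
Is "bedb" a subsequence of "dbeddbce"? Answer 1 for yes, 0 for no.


Check if "bedb" is a subsequence of "dbeddbce"
Greedy scan:
  Position 0 ('d'): no match needed
  Position 1 ('b'): matches sub[0] = 'b'
  Position 2 ('e'): matches sub[1] = 'e'
  Position 3 ('d'): matches sub[2] = 'd'
  Position 4 ('d'): no match needed
  Position 5 ('b'): matches sub[3] = 'b'
  Position 6 ('c'): no match needed
  Position 7 ('e'): no match needed
All 4 characters matched => is a subsequence

1


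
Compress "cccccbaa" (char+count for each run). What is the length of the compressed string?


Input: cccccbaa
Runs:
  'c' x 5 => "c5"
  'b' x 1 => "b1"
  'a' x 2 => "a2"
Compressed: "c5b1a2"
Compressed length: 6

6


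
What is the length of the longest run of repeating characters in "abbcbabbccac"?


Input: "abbcbabbccac"
Scanning for longest run:
  Position 1 ('b'): new char, reset run to 1
  Position 2 ('b'): continues run of 'b', length=2
  Position 3 ('c'): new char, reset run to 1
  Position 4 ('b'): new char, reset run to 1
  Position 5 ('a'): new char, reset run to 1
  Position 6 ('b'): new char, reset run to 1
  Position 7 ('b'): continues run of 'b', length=2
  Position 8 ('c'): new char, reset run to 1
  Position 9 ('c'): continues run of 'c', length=2
  Position 10 ('a'): new char, reset run to 1
  Position 11 ('c'): new char, reset run to 1
Longest run: 'b' with length 2

2


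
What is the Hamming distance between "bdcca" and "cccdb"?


Comparing "bdcca" and "cccdb" position by position:
  Position 0: 'b' vs 'c' => differ
  Position 1: 'd' vs 'c' => differ
  Position 2: 'c' vs 'c' => same
  Position 3: 'c' vs 'd' => differ
  Position 4: 'a' vs 'b' => differ
Total differences (Hamming distance): 4

4


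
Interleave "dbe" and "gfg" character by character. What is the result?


Interleaving "dbe" and "gfg":
  Position 0: 'd' from first, 'g' from second => "dg"
  Position 1: 'b' from first, 'f' from second => "bf"
  Position 2: 'e' from first, 'g' from second => "eg"
Result: dgbfeg

dgbfeg


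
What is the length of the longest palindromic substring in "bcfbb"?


Input: "bcfbb"
Checking substrings for palindromes:
  [3:5] "bb" (len 2) => palindrome
Longest palindromic substring: "bb" with length 2

2


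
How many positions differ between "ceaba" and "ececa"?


Comparing "ceaba" and "ececa" position by position:
  Position 0: 'c' vs 'e' => DIFFER
  Position 1: 'e' vs 'c' => DIFFER
  Position 2: 'a' vs 'e' => DIFFER
  Position 3: 'b' vs 'c' => DIFFER
  Position 4: 'a' vs 'a' => same
Positions that differ: 4

4


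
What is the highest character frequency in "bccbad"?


Input: bccbad
Character counts:
  'a': 1
  'b': 2
  'c': 2
  'd': 1
Maximum frequency: 2

2


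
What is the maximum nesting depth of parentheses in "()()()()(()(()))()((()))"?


Input: "()()()()(()(()))()((()))"
Tracking depth:
  Position 0 '(': depth becomes 1
  Position 1 ')': depth becomes 0
  Position 2 '(': depth becomes 1
  Position 3 ')': depth becomes 0
  Position 4 '(': depth becomes 1
  Position 5 ')': depth becomes 0
  Position 6 '(': depth becomes 1
  Position 7 ')': depth becomes 0
  Position 8 '(': depth becomes 1
  Position 9 '(': depth becomes 2
  Position 10 ')': depth becomes 1
  Position 11 '(': depth becomes 2
  Position 12 '(': depth becomes 3
  Position 13 ')': depth becomes 2
  Position 14 ')': depth becomes 1
  Position 15 ')': depth becomes 0
  Position 16 '(': depth becomes 1
  Position 17 ')': depth becomes 0
  Position 18 '(': depth becomes 1
  Position 19 '(': depth becomes 2
  Position 20 '(': depth becomes 3
  Position 21 ')': depth becomes 2
  Position 22 ')': depth becomes 1
  Position 23 ')': depth becomes 0
Maximum depth reached: 3

3


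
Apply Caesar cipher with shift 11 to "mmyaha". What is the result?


Caesar cipher: shift "mmyaha" by 11
  'm' (pos 12) + 11 = pos 23 = 'x'
  'm' (pos 12) + 11 = pos 23 = 'x'
  'y' (pos 24) + 11 = pos 9 = 'j'
  'a' (pos 0) + 11 = pos 11 = 'l'
  'h' (pos 7) + 11 = pos 18 = 's'
  'a' (pos 0) + 11 = pos 11 = 'l'
Result: xxjlsl

xxjlsl


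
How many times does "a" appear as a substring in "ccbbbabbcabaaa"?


Searching for "a" in "ccbbbabbcabaaa"
Scanning each position:
  Position 0: "c" => no
  Position 1: "c" => no
  Position 2: "b" => no
  Position 3: "b" => no
  Position 4: "b" => no
  Position 5: "a" => MATCH
  Position 6: "b" => no
  Position 7: "b" => no
  Position 8: "c" => no
  Position 9: "a" => MATCH
  Position 10: "b" => no
  Position 11: "a" => MATCH
  Position 12: "a" => MATCH
  Position 13: "a" => MATCH
Total occurrences: 5

5


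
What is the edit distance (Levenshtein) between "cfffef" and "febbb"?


Computing edit distance: "cfffef" -> "febbb"
DP table:
           f    e    b    b    b
      0    1    2    3    4    5
  c   1    1    2    3    4    5
  f   2    1    2    3    4    5
  f   3    2    2    3    4    5
  f   4    3    3    3    4    5
  e   5    4    3    4    4    5
  f   6    5    4    4    5    5
Edit distance = dp[6][5] = 5

5


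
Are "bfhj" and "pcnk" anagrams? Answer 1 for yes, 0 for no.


Strings: "bfhj", "pcnk"
Sorted first:  bfhj
Sorted second: cknp
Differ at position 0: 'b' vs 'c' => not anagrams

0


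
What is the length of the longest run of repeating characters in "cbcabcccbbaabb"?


Input: "cbcabcccbbaabb"
Scanning for longest run:
  Position 1 ('b'): new char, reset run to 1
  Position 2 ('c'): new char, reset run to 1
  Position 3 ('a'): new char, reset run to 1
  Position 4 ('b'): new char, reset run to 1
  Position 5 ('c'): new char, reset run to 1
  Position 6 ('c'): continues run of 'c', length=2
  Position 7 ('c'): continues run of 'c', length=3
  Position 8 ('b'): new char, reset run to 1
  Position 9 ('b'): continues run of 'b', length=2
  Position 10 ('a'): new char, reset run to 1
  Position 11 ('a'): continues run of 'a', length=2
  Position 12 ('b'): new char, reset run to 1
  Position 13 ('b'): continues run of 'b', length=2
Longest run: 'c' with length 3

3


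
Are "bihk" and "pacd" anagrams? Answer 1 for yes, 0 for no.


Strings: "bihk", "pacd"
Sorted first:  bhik
Sorted second: acdp
Differ at position 0: 'b' vs 'a' => not anagrams

0


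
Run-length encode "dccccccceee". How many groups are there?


Input: dccccccceee
Scanning for consecutive runs:
  Group 1: 'd' x 1 (positions 0-0)
  Group 2: 'c' x 7 (positions 1-7)
  Group 3: 'e' x 3 (positions 8-10)
Total groups: 3

3


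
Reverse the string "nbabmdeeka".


Input: nbabmdeeka
Reading characters right to left:
  Position 9: 'a'
  Position 8: 'k'
  Position 7: 'e'
  Position 6: 'e'
  Position 5: 'd'
  Position 4: 'm'
  Position 3: 'b'
  Position 2: 'a'
  Position 1: 'b'
  Position 0: 'n'
Reversed: akeedmbabn

akeedmbabn


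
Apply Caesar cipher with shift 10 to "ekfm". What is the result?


Caesar cipher: shift "ekfm" by 10
  'e' (pos 4) + 10 = pos 14 = 'o'
  'k' (pos 10) + 10 = pos 20 = 'u'
  'f' (pos 5) + 10 = pos 15 = 'p'
  'm' (pos 12) + 10 = pos 22 = 'w'
Result: oupw

oupw


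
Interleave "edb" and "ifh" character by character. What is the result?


Interleaving "edb" and "ifh":
  Position 0: 'e' from first, 'i' from second => "ei"
  Position 1: 'd' from first, 'f' from second => "df"
  Position 2: 'b' from first, 'h' from second => "bh"
Result: eidfbh

eidfbh


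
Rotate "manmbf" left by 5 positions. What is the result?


Input: "manmbf", rotate left by 5
First 5 characters: "manmb"
Remaining characters: "f"
Concatenate remaining + first: "f" + "manmb" = "fmanmb"

fmanmb


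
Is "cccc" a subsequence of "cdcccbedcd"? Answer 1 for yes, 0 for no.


Check if "cccc" is a subsequence of "cdcccbedcd"
Greedy scan:
  Position 0 ('c'): matches sub[0] = 'c'
  Position 1 ('d'): no match needed
  Position 2 ('c'): matches sub[1] = 'c'
  Position 3 ('c'): matches sub[2] = 'c'
  Position 4 ('c'): matches sub[3] = 'c'
  Position 5 ('b'): no match needed
  Position 6 ('e'): no match needed
  Position 7 ('d'): no match needed
  Position 8 ('c'): no match needed
  Position 9 ('d'): no match needed
All 4 characters matched => is a subsequence

1


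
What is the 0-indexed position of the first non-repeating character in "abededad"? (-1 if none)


Input: abededad
Character frequencies:
  'a': 2
  'b': 1
  'd': 3
  'e': 2
Scanning left to right for freq == 1:
  Position 0 ('a'): freq=2, skip
  Position 1 ('b'): unique! => answer = 1

1


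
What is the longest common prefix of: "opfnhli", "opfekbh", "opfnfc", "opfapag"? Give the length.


Words: opfnhli, opfekbh, opfnfc, opfapag
  Position 0: all 'o' => match
  Position 1: all 'p' => match
  Position 2: all 'f' => match
  Position 3: ('n', 'e', 'n', 'a') => mismatch, stop
LCP = "opf" (length 3)

3


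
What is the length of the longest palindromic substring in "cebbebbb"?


Input: "cebbebbb"
Checking substrings for palindromes:
  [2:7] "bbebb" (len 5) => palindrome
  [1:5] "ebbe" (len 4) => palindrome
  [3:6] "beb" (len 3) => palindrome
  [5:8] "bbb" (len 3) => palindrome
  [2:4] "bb" (len 2) => palindrome
  [5:7] "bb" (len 2) => palindrome
Longest palindromic substring: "bbebb" with length 5

5


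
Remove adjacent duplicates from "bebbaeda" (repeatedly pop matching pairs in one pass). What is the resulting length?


Input: bebbaeda
Stack-based adjacent duplicate removal:
  Read 'b': push. Stack: b
  Read 'e': push. Stack: be
  Read 'b': push. Stack: beb
  Read 'b': matches stack top 'b' => pop. Stack: be
  Read 'a': push. Stack: bea
  Read 'e': push. Stack: beae
  Read 'd': push. Stack: beaed
  Read 'a': push. Stack: beaeda
Final stack: "beaeda" (length 6)

6


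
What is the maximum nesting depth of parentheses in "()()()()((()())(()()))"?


Input: "()()()()((()())(()()))"
Tracking depth:
  Position 0 '(': depth becomes 1
  Position 1 ')': depth becomes 0
  Position 2 '(': depth becomes 1
  Position 3 ')': depth becomes 0
  Position 4 '(': depth becomes 1
  Position 5 ')': depth becomes 0
  Position 6 '(': depth becomes 1
  Position 7 ')': depth becomes 0
  Position 8 '(': depth becomes 1
  Position 9 '(': depth becomes 2
  Position 10 '(': depth becomes 3
  Position 11 ')': depth becomes 2
  Position 12 '(': depth becomes 3
  Position 13 ')': depth becomes 2
  Position 14 ')': depth becomes 1
  Position 15 '(': depth becomes 2
  Position 16 '(': depth becomes 3
  Position 17 ')': depth becomes 2
  Position 18 '(': depth becomes 3
  Position 19 ')': depth becomes 2
  Position 20 ')': depth becomes 1
  Position 21 ')': depth becomes 0
Maximum depth reached: 3

3


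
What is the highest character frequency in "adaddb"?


Input: adaddb
Character counts:
  'a': 2
  'b': 1
  'd': 3
Maximum frequency: 3

3


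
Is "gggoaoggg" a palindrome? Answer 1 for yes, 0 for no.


Input: gggoaoggg
Reversed: gggoaoggg
  Compare pos 0 ('g') with pos 8 ('g'): match
  Compare pos 1 ('g') with pos 7 ('g'): match
  Compare pos 2 ('g') with pos 6 ('g'): match
  Compare pos 3 ('o') with pos 5 ('o'): match
Result: palindrome

1


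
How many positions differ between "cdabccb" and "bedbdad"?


Comparing "cdabccb" and "bedbdad" position by position:
  Position 0: 'c' vs 'b' => DIFFER
  Position 1: 'd' vs 'e' => DIFFER
  Position 2: 'a' vs 'd' => DIFFER
  Position 3: 'b' vs 'b' => same
  Position 4: 'c' vs 'd' => DIFFER
  Position 5: 'c' vs 'a' => DIFFER
  Position 6: 'b' vs 'd' => DIFFER
Positions that differ: 6

6


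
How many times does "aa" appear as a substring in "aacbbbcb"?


Searching for "aa" in "aacbbbcb"
Scanning each position:
  Position 0: "aa" => MATCH
  Position 1: "ac" => no
  Position 2: "cb" => no
  Position 3: "bb" => no
  Position 4: "bb" => no
  Position 5: "bc" => no
  Position 6: "cb" => no
Total occurrences: 1

1


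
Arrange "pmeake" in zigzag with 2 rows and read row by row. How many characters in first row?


Zigzag "pmeake" into 2 rows:
Placing characters:
  'p' => row 0
  'm' => row 1
  'e' => row 0
  'a' => row 1
  'k' => row 0
  'e' => row 1
Rows:
  Row 0: "pek"
  Row 1: "mae"
First row length: 3

3


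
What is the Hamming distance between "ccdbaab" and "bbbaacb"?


Comparing "ccdbaab" and "bbbaacb" position by position:
  Position 0: 'c' vs 'b' => differ
  Position 1: 'c' vs 'b' => differ
  Position 2: 'd' vs 'b' => differ
  Position 3: 'b' vs 'a' => differ
  Position 4: 'a' vs 'a' => same
  Position 5: 'a' vs 'c' => differ
  Position 6: 'b' vs 'b' => same
Total differences (Hamming distance): 5

5


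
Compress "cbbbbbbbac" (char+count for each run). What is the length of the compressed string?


Input: cbbbbbbbac
Runs:
  'c' x 1 => "c1"
  'b' x 7 => "b7"
  'a' x 1 => "a1"
  'c' x 1 => "c1"
Compressed: "c1b7a1c1"
Compressed length: 8

8


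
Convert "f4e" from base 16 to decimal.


Input: "f4e" in base 16
Positional expansion:
  Digit 'f' (value 15) x 16^2 = 3840
  Digit '4' (value 4) x 16^1 = 64
  Digit 'e' (value 14) x 16^0 = 14
Sum = 3918

3918


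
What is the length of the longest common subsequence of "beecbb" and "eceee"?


LCS of "beecbb" and "eceee"
DP table:
           e    c    e    e    e
      0    0    0    0    0    0
  b   0    0    0    0    0    0
  e   0    1    1    1    1    1
  e   0    1    1    2    2    2
  c   0    1    2    2    2    2
  b   0    1    2    2    2    2
  b   0    1    2    2    2    2
LCS length = dp[6][5] = 2

2


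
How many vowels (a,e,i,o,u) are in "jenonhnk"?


Input: jenonhnk
Checking each character:
  'j' at position 0: consonant
  'e' at position 1: vowel (running total: 1)
  'n' at position 2: consonant
  'o' at position 3: vowel (running total: 2)
  'n' at position 4: consonant
  'h' at position 5: consonant
  'n' at position 6: consonant
  'k' at position 7: consonant
Total vowels: 2

2


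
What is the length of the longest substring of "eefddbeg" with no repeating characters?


Input: "eefddbeg"
Sliding window (track last position of each char):
  Position 0 ('e'): window [0,0] length 1 -- new best
  Position 1 ('e'): repeat (last at 0), move window start to 1
  Position 1 ('e'): window [1,1] length 1
  Position 2 ('f'): window [1,2] length 2 -- new best
  Position 3 ('d'): window [1,3] length 3 -- new best
  Position 4 ('d'): repeat (last at 3), move window start to 4
  Position 4 ('d'): window [4,4] length 1
  Position 5 ('b'): window [4,5] length 2
  Position 6 ('e'): window [4,6] length 3
  Position 7 ('g'): window [4,7] length 4 -- new best
Longest substring with no repeats: "dbeg" with length 4

4


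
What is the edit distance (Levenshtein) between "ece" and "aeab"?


Computing edit distance: "ece" -> "aeab"
DP table:
           a    e    a    b
      0    1    2    3    4
  e   1    1    1    2    3
  c   2    2    2    2    3
  e   3    3    2    3    3
Edit distance = dp[3][4] = 3

3


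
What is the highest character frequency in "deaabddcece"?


Input: deaabddcece
Character counts:
  'a': 2
  'b': 1
  'c': 2
  'd': 3
  'e': 3
Maximum frequency: 3

3


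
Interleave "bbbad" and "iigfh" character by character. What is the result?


Interleaving "bbbad" and "iigfh":
  Position 0: 'b' from first, 'i' from second => "bi"
  Position 1: 'b' from first, 'i' from second => "bi"
  Position 2: 'b' from first, 'g' from second => "bg"
  Position 3: 'a' from first, 'f' from second => "af"
  Position 4: 'd' from first, 'h' from second => "dh"
Result: bibibgafdh

bibibgafdh
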